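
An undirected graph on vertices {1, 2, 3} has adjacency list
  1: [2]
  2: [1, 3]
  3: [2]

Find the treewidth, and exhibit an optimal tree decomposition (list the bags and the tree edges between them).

Treewidth 1.
Bags: B1 = {1, 2}  B2 = {2, 3}
Tree: B1–B2

Each bag holds 2 vertices, so the decomposition has width 1, which upper-bounds the treewidth. Any graph with an edge has treewidth ≥ 1, and G has the edge 1–2. Hence tw(G) = 1 exactly.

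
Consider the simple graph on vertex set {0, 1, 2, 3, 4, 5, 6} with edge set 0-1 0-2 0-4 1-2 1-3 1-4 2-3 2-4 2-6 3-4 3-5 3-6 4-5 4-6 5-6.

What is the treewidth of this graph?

A width-3 tree decomposition is:
Bags: B1 = {1, 2, 3, 4}  B2 = {2, 3, 4, 6}  B3 = {0, 1, 2, 4}  B4 = {3, 4, 5, 6}
Tree: B1–B2, B1–B3, B2–B4
The largest bag has 4 vertices, giving width 3; this decomposition certifies tw(G) ≤ 3. For the lower bound, the 4 vertices {0, 1, 2, 4} are pairwise adjacent, and any tree decomposition puts a clique entirely inside one bag — forcing width ≥ 3. Combining the bounds, tw(G) = 3.

3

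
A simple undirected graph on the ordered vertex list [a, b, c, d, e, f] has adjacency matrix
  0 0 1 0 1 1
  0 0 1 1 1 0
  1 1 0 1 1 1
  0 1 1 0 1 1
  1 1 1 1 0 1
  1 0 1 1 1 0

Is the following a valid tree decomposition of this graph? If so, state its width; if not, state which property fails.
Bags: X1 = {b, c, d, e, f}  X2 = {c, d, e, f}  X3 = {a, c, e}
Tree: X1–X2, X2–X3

A tree decomposition must satisfy three properties: every vertex lies in some bag; for every edge, both endpoints lie together in some bag; and for every vertex, the bags containing it form a connected subtree. Here edge (f,a) lies in no bag, so the decomposition is invalid.

No — edge (f,a) lies in no bag.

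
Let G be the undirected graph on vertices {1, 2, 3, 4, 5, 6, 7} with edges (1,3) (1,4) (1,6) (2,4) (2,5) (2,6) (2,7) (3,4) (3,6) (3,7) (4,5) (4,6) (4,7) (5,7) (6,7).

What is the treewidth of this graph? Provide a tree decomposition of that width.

Each bag holds 4 vertices, so the decomposition has width 3, which upper-bounds the treewidth. On the other hand G contains the 4-clique {2, 4, 5, 7}. A clique must lie in a single bag of any decomposition, so no decomposition can have width below 3. Hence tw(G) = 3 exactly.

Treewidth 3.
One such decomposition:
Bags: B1 = {2, 4, 6, 7}  B2 = {2, 4, 5, 7}  B3 = {3, 4, 6, 7}  B4 = {1, 3, 4, 6}
Tree: B1–B2, B1–B3, B3–B4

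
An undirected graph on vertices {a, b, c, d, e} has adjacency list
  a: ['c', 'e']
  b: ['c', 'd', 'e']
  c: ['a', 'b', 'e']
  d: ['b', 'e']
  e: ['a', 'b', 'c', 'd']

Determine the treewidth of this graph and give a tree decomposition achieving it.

Treewidth 2.
Bags: B1 = {b, d, e}  B2 = {b, c, e}  B3 = {a, c, e}
Tree: B1–B2, B2–B3

Every bag has size at most 3, so the width is 3 − 1 = 2 and tw(G) ≤ 2. Conversely, {b, d, e} is a clique of size 3, and the vertices of any clique must share a bag in every tree decomposition; so some bag has ≥ 3 vertices and tw(G) ≥ 2. Therefore the treewidth is 2.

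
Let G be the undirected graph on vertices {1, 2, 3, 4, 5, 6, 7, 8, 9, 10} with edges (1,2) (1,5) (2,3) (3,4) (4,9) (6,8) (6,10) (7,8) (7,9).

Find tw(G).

1

A width-1 tree decomposition is:
Bags: B1 = {6, 10}  B2 = {6, 8}  B3 = {7, 8}  B4 = {7, 9}  B5 = {4, 9}  B6 = {3, 4}  B7 = {2, 3}  B8 = {1, 2}  B9 = {1, 5}
Tree: B1–B2, B2–B3, B3–B4, B4–B5, B5–B6, B6–B7, B7–B8, B8–B9
The largest bag has 2 vertices, giving width 1; this decomposition certifies tw(G) ≤ 1. G has an edge, so its treewidth is at least 1. Combining the bounds, tw(G) = 1.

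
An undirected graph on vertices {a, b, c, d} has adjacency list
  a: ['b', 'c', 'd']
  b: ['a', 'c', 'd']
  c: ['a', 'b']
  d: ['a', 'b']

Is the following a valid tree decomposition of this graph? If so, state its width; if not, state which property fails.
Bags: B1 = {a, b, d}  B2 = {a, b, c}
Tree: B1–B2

Yes; width 2.

Vertex coverage: the bags together contain {a, b, c, d}, the full vertex set. Edge coverage: each edge of G has both endpoints in at least one bag. Running intersection: for every vertex, the bags containing it form a connected subtree. All three properties hold, so this is a valid tree decomposition of width max|bag| − 1 = 2, and hence tw(G) ≤ 2.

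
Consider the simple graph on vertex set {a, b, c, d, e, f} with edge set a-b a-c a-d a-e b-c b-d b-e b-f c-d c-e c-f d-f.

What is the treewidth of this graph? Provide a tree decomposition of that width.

Treewidth 3.
Bags: B1 = {a, b, c, d}  B2 = {a, b, c, e}  B3 = {b, c, d, f}
Tree: B1–B2, B1–B3

The largest bag has 4 vertices, giving width 3; this decomposition certifies tw(G) ≤ 3. For the lower bound, the 4 vertices {b, c, d, f} are pairwise adjacent, and any tree decomposition puts a clique entirely inside one bag — forcing width ≥ 3. The upper and lower bounds meet at 3, so that is the treewidth.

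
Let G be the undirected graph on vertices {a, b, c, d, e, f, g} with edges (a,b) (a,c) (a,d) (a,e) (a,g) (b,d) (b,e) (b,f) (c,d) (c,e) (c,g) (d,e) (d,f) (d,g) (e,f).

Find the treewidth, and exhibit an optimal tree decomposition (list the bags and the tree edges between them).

The largest bag has 4 vertices, giving width 3; this decomposition certifies tw(G) ≤ 3. Conversely, {a, c, d, g} is a clique of size 4, and the vertices of any clique must share a bag in every tree decomposition; so some bag has ≥ 4 vertices and tw(G) ≥ 3. Combining the bounds, tw(G) = 3.

Treewidth 3.
Bags: B1 = {a, b, d, e}  B2 = {a, c, d, e}  B3 = {a, c, d, g}  B4 = {b, d, e, f}
Tree: B1–B2, B2–B3, B1–B4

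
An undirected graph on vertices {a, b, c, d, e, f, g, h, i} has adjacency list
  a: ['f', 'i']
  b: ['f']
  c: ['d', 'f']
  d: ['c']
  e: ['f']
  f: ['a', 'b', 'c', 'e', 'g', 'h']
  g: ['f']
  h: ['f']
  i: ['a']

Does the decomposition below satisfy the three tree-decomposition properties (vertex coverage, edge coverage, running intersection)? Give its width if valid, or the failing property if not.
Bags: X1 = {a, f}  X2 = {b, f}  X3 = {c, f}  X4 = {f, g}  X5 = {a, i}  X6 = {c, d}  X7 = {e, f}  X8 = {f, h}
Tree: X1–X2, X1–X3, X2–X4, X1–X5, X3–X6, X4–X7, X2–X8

Checking the three conditions: (i) the bags cover all of {a, b, c, d, e, f, g, h, i}; (ii) for each edge, some bag contains both endpoints; (iii) the bags containing any fixed vertex form a subtree. All hold, so the decomposition is valid with width 2 − 1 = 1.

Yes; width 1.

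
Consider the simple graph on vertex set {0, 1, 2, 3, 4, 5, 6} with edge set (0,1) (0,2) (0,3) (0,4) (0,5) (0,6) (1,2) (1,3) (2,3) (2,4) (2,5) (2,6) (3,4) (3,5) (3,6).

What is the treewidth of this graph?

A width-3 tree decomposition is:
Bags: B1 = {0, 2, 3, 5}  B2 = {0, 2, 3, 6}  B3 = {0, 2, 3, 4}  B4 = {0, 1, 2, 3}
Tree: B1–B2, B2–B3, B1–B4
The largest bag has 4 vertices, giving width 3; this decomposition certifies tw(G) ≤ 3. Conversely, {0, 1, 2, 3} is a clique of size 4, and the vertices of any clique must share a bag in every tree decomposition; so some bag has ≥ 4 vertices and tw(G) ≥ 3. Combining the bounds, tw(G) = 3.

3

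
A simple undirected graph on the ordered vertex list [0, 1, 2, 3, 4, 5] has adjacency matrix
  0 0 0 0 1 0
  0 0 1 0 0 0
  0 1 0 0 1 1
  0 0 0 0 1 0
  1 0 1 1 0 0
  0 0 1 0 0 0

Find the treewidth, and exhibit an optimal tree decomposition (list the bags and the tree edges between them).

The largest bag has 2 vertices, giving width 1; this decomposition certifies tw(G) ≤ 1. Since G has at least one edge (e.g. 2–4), it is not an edgeless graph, so tw(G) ≥ 1. Combining the bounds, tw(G) = 1.

Treewidth 1.
One optimal decomposition is:
Bags: B1 = {2, 4}  B2 = {1, 2}  B3 = {0, 4}  B4 = {3, 4}  B5 = {2, 5}
Tree: B1–B2, B1–B3, B3–B4, B1–B5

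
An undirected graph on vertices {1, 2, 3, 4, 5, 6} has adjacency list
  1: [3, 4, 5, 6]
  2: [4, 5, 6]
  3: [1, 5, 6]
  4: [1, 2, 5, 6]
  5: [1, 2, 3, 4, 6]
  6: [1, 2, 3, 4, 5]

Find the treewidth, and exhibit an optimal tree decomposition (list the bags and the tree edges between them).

The largest bag has 4 vertices, giving width 3; this decomposition certifies tw(G) ≤ 3. Conversely, {1, 3, 5, 6} is a clique of size 4, and the vertices of any clique must share a bag in every tree decomposition; so some bag has ≥ 4 vertices and tw(G) ≥ 3. Combining the bounds, tw(G) = 3.

Treewidth 3.
One optimal decomposition is:
Bags: B1 = {1, 3, 5, 6}  B2 = {1, 4, 5, 6}  B3 = {2, 4, 5, 6}
Tree: B1–B2, B2–B3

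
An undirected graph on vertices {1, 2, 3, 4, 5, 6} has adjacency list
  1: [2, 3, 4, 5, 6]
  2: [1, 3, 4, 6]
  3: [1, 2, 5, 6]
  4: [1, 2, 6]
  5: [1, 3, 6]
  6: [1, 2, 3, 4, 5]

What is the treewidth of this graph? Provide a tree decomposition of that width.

Every bag has size at most 4, so the width is 4 − 1 = 3 and tw(G) ≤ 3. For the lower bound, the 4 vertices {1, 2, 3, 6} are pairwise adjacent, and any tree decomposition puts a clique entirely inside one bag — forcing width ≥ 3. The upper and lower bounds meet at 3, so that is the treewidth.

Treewidth 3.
One such decomposition:
Bags: B1 = {1, 2, 4, 6}  B2 = {1, 2, 3, 6}  B3 = {1, 3, 5, 6}
Tree: B1–B2, B2–B3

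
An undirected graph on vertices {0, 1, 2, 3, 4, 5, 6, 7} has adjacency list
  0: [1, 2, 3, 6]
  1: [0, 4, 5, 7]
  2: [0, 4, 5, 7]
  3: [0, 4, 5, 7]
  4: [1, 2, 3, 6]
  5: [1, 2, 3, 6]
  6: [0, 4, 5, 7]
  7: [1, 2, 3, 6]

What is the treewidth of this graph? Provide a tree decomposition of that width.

The largest bag has 5 vertices, giving width 4; this decomposition certifies tw(G) ≤ 4. For the lower bound: the 5 vertex sets {3,7}, {0,2}, {4,6}, {1}, {5} are disjoint, each induces a connected subgraph, and every pair is joined by at least one edge of G. Contracting each set to a single vertex therefore yields K_{5} as a minor, and since treewidth is minor-monotone, tw(G) ≥ tw(K_{5}) = 4. Hence tw(G) = 4 exactly.

Treewidth 4.
One optimal decomposition is:
Bags: B1 = {1, 2, 3, 6, 7}  B2 = {0, 1, 2, 3, 6}  B3 = {1, 2, 3, 4, 6}  B4 = {1, 2, 3, 5, 6}
Tree: B1–B2, B2–B3, B3–B4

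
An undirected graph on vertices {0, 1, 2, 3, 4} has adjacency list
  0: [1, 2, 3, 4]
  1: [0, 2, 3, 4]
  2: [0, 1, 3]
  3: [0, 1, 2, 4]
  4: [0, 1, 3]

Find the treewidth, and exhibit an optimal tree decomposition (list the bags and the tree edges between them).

Treewidth 3.
One optimal decomposition is:
Bags: B1 = {0, 1, 2, 3}  B2 = {0, 1, 3, 4}
Tree: B1–B2

The largest bag has 4 vertices, giving width 3; this decomposition certifies tw(G) ≤ 3. For the lower bound, the 4 vertices {0, 1, 2, 3} are pairwise adjacent, and any tree decomposition puts a clique entirely inside one bag — forcing width ≥ 3. Therefore the treewidth is 3.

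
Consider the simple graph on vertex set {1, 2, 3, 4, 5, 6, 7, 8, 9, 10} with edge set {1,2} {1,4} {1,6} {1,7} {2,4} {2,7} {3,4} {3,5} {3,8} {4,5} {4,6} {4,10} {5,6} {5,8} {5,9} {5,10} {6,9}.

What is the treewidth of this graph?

2

A width-2 tree decomposition is:
Bags: B1 = {4, 5, 6}  B2 = {1, 4, 6}  B3 = {3, 4, 5}  B4 = {1, 2, 4}  B5 = {5, 6, 9}  B6 = {1, 2, 7}  B7 = {4, 5, 10}  B8 = {3, 5, 8}
Tree: B1–B2, B1–B3, B2–B4, B1–B5, B4–B6, B1–B7, B3–B8
Each bag holds 3 vertices, so the decomposition has width 2, which upper-bounds the treewidth. For the lower bound, the 3 vertices {3, 5, 8} are pairwise adjacent, and any tree decomposition puts a clique entirely inside one bag — forcing width ≥ 2. The upper and lower bounds meet at 2, so that is the treewidth.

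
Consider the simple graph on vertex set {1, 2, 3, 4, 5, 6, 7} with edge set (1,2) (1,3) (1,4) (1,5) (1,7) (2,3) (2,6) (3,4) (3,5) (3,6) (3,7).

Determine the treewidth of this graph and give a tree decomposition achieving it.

Treewidth 2.
Bags: B1 = {1, 3, 7}  B2 = {1, 3, 4}  B3 = {1, 2, 3}  B4 = {1, 3, 5}  B5 = {2, 3, 6}
Tree: B1–B2, B2–B3, B1–B4, B3–B5

Each bag holds 3 vertices, so the decomposition has width 2, which upper-bounds the treewidth. For the lower bound, the 3 vertices {1, 2, 3} are pairwise adjacent, and any tree decomposition puts a clique entirely inside one bag — forcing width ≥ 2. Combining the bounds, tw(G) = 2.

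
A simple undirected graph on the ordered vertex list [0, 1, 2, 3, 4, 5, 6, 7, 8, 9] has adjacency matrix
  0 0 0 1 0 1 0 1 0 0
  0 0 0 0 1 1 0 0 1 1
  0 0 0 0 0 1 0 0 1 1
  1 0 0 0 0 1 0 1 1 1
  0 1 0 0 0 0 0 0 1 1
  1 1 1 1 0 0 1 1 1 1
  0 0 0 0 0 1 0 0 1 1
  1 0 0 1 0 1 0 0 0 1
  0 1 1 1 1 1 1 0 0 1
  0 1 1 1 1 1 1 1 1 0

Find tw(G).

A width-3 tree decomposition is:
Bags: B1 = {1, 5, 8, 9}  B2 = {5, 6, 8, 9}  B3 = {1, 4, 8, 9}  B4 = {2, 5, 8, 9}  B5 = {3, 5, 8, 9}  B6 = {3, 5, 7, 9}  B7 = {0, 3, 5, 7}
Tree: B1–B2, B1–B3, B2–B4, B1–B5, B5–B6, B6–B7
The largest bag has 4 vertices, giving width 3; this decomposition certifies tw(G) ≤ 3. On the other hand G contains the 4-clique {1, 4, 8, 9}. A clique must lie in a single bag of any decomposition, so no decomposition can have width below 3. The upper and lower bounds meet at 3, so that is the treewidth.

3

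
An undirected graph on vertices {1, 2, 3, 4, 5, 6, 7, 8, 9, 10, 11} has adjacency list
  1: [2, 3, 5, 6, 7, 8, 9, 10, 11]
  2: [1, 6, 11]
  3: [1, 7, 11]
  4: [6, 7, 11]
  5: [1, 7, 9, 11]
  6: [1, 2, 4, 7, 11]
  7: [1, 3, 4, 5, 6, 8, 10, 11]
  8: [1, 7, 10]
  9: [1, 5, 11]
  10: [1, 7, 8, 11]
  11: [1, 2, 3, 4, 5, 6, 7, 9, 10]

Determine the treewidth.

3

A width-3 tree decomposition is:
Bags: B1 = {1, 7, 10, 11}  B2 = {1, 3, 7, 11}  B3 = {1, 5, 7, 11}  B4 = {1, 6, 7, 11}  B5 = {4, 6, 7, 11}  B6 = {1, 5, 9, 11}  B7 = {1, 2, 6, 11}  B8 = {1, 7, 8, 10}
Tree: B1–B2, B2–B3, B1–B4, B4–B5, B3–B6, B4–B7, B1–B8
The largest bag has 4 vertices, giving width 3; this decomposition certifies tw(G) ≤ 3. On the other hand G contains the 4-clique {1, 7, 8, 10}. A clique must lie in a single bag of any decomposition, so no decomposition can have width below 3. Therefore the treewidth is 3.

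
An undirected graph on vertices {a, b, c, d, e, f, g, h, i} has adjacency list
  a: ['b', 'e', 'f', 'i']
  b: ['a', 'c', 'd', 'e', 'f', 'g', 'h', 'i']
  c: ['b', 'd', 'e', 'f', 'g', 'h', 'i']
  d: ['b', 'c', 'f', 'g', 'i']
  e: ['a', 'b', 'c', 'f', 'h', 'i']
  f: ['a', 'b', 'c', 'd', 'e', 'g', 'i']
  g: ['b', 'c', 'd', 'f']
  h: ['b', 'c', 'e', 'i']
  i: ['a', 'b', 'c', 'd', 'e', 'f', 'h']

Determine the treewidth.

A width-4 tree decomposition is:
Bags: B1 = {b, c, e, f, i}  B2 = {b, c, e, h, i}  B3 = {b, c, d, f, i}  B4 = {a, b, e, f, i}  B5 = {b, c, d, f, g}
Tree: B1–B2, B1–B3, B1–B4, B3–B5
Every bag has size at most 5, so the width is 5 − 1 = 4 and tw(G) ≤ 4. For the lower bound, the 5 vertices {b, c, e, h, i} are pairwise adjacent, and any tree decomposition puts a clique entirely inside one bag — forcing width ≥ 4. The upper and lower bounds meet at 4, so that is the treewidth.

4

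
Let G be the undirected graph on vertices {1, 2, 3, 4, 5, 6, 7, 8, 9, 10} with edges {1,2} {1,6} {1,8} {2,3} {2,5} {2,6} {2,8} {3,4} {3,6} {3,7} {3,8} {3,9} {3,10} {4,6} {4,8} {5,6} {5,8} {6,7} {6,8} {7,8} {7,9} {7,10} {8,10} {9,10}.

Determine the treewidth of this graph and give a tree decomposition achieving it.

Every bag has size at most 4, so the width is 4 − 1 = 3 and tw(G) ≤ 3. On the other hand G contains the 4-clique {3, 7, 8, 10}. A clique must lie in a single bag of any decomposition, so no decomposition can have width below 3. Therefore the treewidth is 3.

Treewidth 3.
One optimal decomposition is:
Bags: B1 = {1, 2, 6, 8}  B2 = {2, 5, 6, 8}  B3 = {2, 3, 6, 8}  B4 = {3, 6, 7, 8}  B5 = {3, 7, 8, 10}  B6 = {3, 4, 6, 8}  B7 = {3, 7, 9, 10}
Tree: B1–B2, B1–B3, B3–B4, B4–B5, B3–B6, B5–B7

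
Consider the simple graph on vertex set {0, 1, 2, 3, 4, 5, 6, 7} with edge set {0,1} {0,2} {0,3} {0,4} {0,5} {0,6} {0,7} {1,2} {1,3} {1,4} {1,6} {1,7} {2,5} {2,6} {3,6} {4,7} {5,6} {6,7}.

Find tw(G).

A width-3 tree decomposition is:
Bags: B1 = {0, 1, 2, 6}  B2 = {0, 1, 6, 7}  B3 = {0, 1, 4, 7}  B4 = {0, 1, 3, 6}  B5 = {0, 2, 5, 6}
Tree: B1–B2, B2–B3, B1–B4, B1–B5
Each bag holds 4 vertices, so the decomposition has width 3, which upper-bounds the treewidth. On the other hand G contains the 4-clique {0, 1, 4, 7}. A clique must lie in a single bag of any decomposition, so no decomposition can have width below 3. Combining the bounds, tw(G) = 3.

3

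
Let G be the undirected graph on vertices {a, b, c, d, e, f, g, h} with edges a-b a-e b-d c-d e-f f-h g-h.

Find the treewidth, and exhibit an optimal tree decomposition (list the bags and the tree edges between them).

Treewidth 1.
One optimal decomposition is:
Bags: B1 = {c, d}  B2 = {b, d}  B3 = {a, b}  B4 = {a, e}  B5 = {e, f}  B6 = {f, h}  B7 = {g, h}
Tree: B1–B2, B2–B3, B3–B4, B4–B5, B5–B6, B6–B7

Each bag holds 2 vertices, so the decomposition has width 1, which upper-bounds the treewidth. G has an edge, so its treewidth is at least 1. Combining the bounds, tw(G) = 1.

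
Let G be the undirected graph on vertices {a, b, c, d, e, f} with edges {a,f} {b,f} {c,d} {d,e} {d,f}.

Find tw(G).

1

A width-1 tree decomposition is:
Bags: B1 = {a, f}  B2 = {d, f}  B3 = {b, f}  B4 = {d, e}  B5 = {c, d}
Tree: B1–B2, B1–B3, B2–B4, B2–B5
Each bag holds 2 vertices, so the decomposition has width 1, which upper-bounds the treewidth. G has an edge, so its treewidth is at least 1. Therefore the treewidth is 1.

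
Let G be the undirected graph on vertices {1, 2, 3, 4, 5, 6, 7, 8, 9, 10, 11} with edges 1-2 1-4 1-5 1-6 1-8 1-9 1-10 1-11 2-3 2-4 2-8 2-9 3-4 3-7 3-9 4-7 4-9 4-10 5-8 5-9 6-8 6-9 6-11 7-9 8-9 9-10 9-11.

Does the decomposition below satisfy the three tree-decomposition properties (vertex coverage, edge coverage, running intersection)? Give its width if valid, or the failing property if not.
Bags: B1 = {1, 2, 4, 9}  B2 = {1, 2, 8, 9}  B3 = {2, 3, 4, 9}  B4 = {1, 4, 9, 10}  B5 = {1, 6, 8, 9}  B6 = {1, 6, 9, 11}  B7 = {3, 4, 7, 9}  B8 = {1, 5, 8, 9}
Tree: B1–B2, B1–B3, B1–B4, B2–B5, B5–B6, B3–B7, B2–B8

Yes; width 3.

Every vertex of G appears in some bag (union = {1, 2, 3, 4, 5, 6, 7, 8, 9, 10, 11}); every edge is covered by a bag; and for each vertex v the set of bags containing v is connected in the bag tree. The decomposition is therefore valid. The largest bag has 4 vertices, so the width is 3.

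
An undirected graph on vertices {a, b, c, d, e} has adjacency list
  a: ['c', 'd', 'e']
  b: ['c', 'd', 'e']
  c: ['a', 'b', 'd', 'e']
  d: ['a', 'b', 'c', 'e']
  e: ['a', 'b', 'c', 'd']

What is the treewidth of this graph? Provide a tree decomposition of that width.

Treewidth 3.
Bags: B1 = {a, c, d, e}  B2 = {b, c, d, e}
Tree: B1–B2

Each bag holds 4 vertices, so the decomposition has width 3, which upper-bounds the treewidth. Conversely, {a, c, d, e} is a clique of size 4, and the vertices of any clique must share a bag in every tree decomposition; so some bag has ≥ 4 vertices and tw(G) ≥ 3. Combining the bounds, tw(G) = 3.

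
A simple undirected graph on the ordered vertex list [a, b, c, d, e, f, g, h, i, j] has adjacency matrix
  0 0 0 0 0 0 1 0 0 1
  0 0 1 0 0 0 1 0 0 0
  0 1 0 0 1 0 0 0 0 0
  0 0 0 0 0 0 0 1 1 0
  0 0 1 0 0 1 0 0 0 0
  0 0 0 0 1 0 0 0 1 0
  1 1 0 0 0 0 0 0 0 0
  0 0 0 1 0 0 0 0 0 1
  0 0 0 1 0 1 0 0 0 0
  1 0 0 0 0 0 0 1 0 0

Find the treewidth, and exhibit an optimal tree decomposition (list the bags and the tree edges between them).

The largest bag has 3 vertices, giving width 2; this decomposition certifies tw(G) ≤ 2. For the lower bound, G contains the cycle h–j–a–g–b–c–e–f–i–d–h, so G is not a forest; only forests have treewidth ≤ 1, hence tw(G) ≥ 2. The upper and lower bounds meet at 2, so that is the treewidth.

Treewidth 2.
Bags: B1 = {a, h, j}  B2 = {a, g, h}  B3 = {b, g, h}  B4 = {b, c, h}  B5 = {c, e, h}  B6 = {e, f, h}  B7 = {f, h, i}  B8 = {d, h, i}
Tree: B1–B2, B2–B3, B3–B4, B4–B5, B5–B6, B6–B7, B7–B8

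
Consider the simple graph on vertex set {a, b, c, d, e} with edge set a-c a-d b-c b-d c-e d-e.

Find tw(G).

A width-2 tree decomposition is:
Bags: B1 = {c, d, e}  B2 = {b, c, d}  B3 = {a, c, d}
Tree: B1–B2, B2–B3
Each bag holds 3 vertices, so the decomposition has width 2, which upper-bounds the treewidth. Since e–c–b–d–e is a cycle in G, G is not acyclic. Forests are exactly the graphs of treewidth ≤ 1, so tw(G) ≥ 2. Hence tw(G) = 2 exactly.

2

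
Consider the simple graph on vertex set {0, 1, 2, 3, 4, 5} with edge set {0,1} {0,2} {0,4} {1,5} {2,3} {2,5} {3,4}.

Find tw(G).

2

A width-2 tree decomposition is:
Bags: B1 = {2, 3, 4}  B2 = {0, 2, 4}  B3 = {0, 2, 5}  B4 = {0, 1, 5}
Tree: B1–B2, B2–B3, B3–B4
Every bag has size at most 3, so the width is 3 − 1 = 2 and tw(G) ≤ 2. Since 3–4–0–2–3 is a cycle in G, G is not acyclic. Forests are exactly the graphs of treewidth ≤ 1, so tw(G) ≥ 2. Hence tw(G) = 2 exactly.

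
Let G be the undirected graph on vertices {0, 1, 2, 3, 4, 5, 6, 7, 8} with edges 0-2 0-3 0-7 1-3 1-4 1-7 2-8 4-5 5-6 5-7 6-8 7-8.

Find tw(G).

3

A width-3 tree decomposition is:
Bags: B1 = {0, 2, 3, 8}  B2 = {0, 3, 7, 8}  B3 = {1, 3, 7, 8}  B4 = {1, 6, 7, 8}  B5 = {1, 5, 6, 7}  B6 = {1, 4, 5, 6}
Tree: B1–B2, B2–B3, B3–B4, B4–B5, B5–B6
Each bag holds 4 vertices, so the decomposition has width 3, which upper-bounds the treewidth. For the lower bound: the 4 vertex sets {0,2,3}, {8}, {7}, {1,4,5,6} are disjoint, each induces a connected subgraph, and every pair is joined by at least one edge of G. Contracting each set to a single vertex therefore yields K_{4} as a minor, and since treewidth is minor-monotone, tw(G) ≥ tw(K_{4}) = 3. Therefore the treewidth is 3.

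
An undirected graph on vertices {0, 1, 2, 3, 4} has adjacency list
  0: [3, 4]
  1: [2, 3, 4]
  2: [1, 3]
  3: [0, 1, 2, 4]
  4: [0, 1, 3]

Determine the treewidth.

2

A width-2 tree decomposition is:
Bags: B1 = {1, 3, 4}  B2 = {0, 3, 4}  B3 = {1, 2, 3}
Tree: B1–B2, B1–B3
Each bag holds 3 vertices, so the decomposition has width 2, which upper-bounds the treewidth. Conversely, {0, 3, 4} is a clique of size 3, and the vertices of any clique must share a bag in every tree decomposition; so some bag has ≥ 3 vertices and tw(G) ≥ 2. Therefore the treewidth is 2.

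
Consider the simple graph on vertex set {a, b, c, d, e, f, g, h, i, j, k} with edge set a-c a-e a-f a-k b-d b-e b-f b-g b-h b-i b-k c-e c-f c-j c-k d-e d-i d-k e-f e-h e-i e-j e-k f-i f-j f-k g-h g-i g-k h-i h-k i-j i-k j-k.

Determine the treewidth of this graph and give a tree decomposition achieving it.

Every bag has size at most 5, so the width is 5 − 1 = 4 and tw(G) ≤ 4. Conversely, {b, g, h, i, k} is a clique of size 5, and the vertices of any clique must share a bag in every tree decomposition; so some bag has ≥ 5 vertices and tw(G) ≥ 4. The upper and lower bounds meet at 4, so that is the treewidth.

Treewidth 4.
One optimal decomposition is:
Bags: B1 = {e, f, i, j, k}  B2 = {b, e, f, i, k}  B3 = {c, e, f, j, k}  B4 = {b, e, h, i, k}  B5 = {b, d, e, i, k}  B6 = {a, c, e, f, k}  B7 = {b, g, h, i, k}
Tree: B1–B2, B1–B3, B2–B4, B4–B5, B3–B6, B4–B7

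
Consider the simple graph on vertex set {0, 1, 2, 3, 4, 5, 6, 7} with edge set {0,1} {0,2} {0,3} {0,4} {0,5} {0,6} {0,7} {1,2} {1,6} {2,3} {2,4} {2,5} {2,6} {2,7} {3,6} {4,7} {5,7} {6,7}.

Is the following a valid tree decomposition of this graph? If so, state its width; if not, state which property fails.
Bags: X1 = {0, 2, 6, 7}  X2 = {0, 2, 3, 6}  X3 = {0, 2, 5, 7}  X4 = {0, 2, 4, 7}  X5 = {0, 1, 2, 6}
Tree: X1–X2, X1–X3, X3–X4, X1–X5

Every vertex of G appears in some bag (union = {0, 1, 2, 3, 4, 5, 6, 7}); every edge is covered by a bag; and for each vertex v the set of bags containing v is connected in the bag tree. The decomposition is therefore valid. The largest bag has 4 vertices, so the width is 3.

Yes; width 3.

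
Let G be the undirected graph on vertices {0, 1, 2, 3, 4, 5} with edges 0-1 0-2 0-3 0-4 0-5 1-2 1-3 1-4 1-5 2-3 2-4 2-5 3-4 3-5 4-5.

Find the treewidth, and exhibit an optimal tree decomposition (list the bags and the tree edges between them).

With just one bag of size 6, the width is 6 − 1 = 5, so tw(G) ≤ 5. On the other hand G contains the 6-clique {0, 1, 2, 3, 4, 5}. A clique must lie in a single bag of any decomposition, so no decomposition can have width below 5. Hence tw(G) = 5 exactly.

Treewidth 5.
One optimal decomposition is:
Bags: B1 = {0, 1, 2, 3, 4, 5}
Tree: (single bag)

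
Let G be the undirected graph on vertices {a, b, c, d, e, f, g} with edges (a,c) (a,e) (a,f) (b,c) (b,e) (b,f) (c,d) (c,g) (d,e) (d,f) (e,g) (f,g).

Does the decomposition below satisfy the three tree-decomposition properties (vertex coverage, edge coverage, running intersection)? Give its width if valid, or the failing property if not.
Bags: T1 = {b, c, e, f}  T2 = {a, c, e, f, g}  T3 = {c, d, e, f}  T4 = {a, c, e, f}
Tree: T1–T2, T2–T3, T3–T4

No — bags containing vertex a are not connected in the tree.

A tree decomposition must satisfy three properties: every vertex lies in some bag; for every edge, both endpoints lie together in some bag; and for every vertex, the bags containing it form a connected subtree. Here bags containing vertex a are not connected in the tree, so the decomposition is invalid.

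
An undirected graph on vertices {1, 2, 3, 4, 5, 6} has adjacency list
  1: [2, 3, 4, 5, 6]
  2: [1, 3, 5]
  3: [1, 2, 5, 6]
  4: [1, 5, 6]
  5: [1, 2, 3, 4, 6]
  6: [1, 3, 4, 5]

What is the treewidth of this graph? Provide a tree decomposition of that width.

Treewidth 3.
Bags: B1 = {1, 3, 5, 6}  B2 = {1, 4, 5, 6}  B3 = {1, 2, 3, 5}
Tree: B1–B2, B1–B3

Every bag has size at most 4, so the width is 4 − 1 = 3 and tw(G) ≤ 3. On the other hand G contains the 4-clique {1, 2, 3, 5}. A clique must lie in a single bag of any decomposition, so no decomposition can have width below 3. Combining the bounds, tw(G) = 3.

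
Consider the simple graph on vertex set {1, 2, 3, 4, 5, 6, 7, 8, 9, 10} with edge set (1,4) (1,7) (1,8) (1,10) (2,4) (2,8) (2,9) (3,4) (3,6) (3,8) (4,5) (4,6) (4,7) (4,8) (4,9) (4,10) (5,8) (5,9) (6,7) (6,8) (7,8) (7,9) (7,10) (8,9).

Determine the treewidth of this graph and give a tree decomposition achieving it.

The largest bag has 4 vertices, giving width 3; this decomposition certifies tw(G) ≤ 3. On the other hand G contains the 4-clique {2, 4, 8, 9}. A clique must lie in a single bag of any decomposition, so no decomposition can have width below 3. Hence tw(G) = 3 exactly.

Treewidth 3.
One such decomposition:
Bags: B1 = {4, 7, 8, 9}  B2 = {4, 6, 7, 8}  B3 = {3, 4, 6, 8}  B4 = {1, 4, 7, 8}  B5 = {4, 5, 8, 9}  B6 = {1, 4, 7, 10}  B7 = {2, 4, 8, 9}
Tree: B1–B2, B2–B3, B2–B4, B1–B5, B4–B6, B1–B7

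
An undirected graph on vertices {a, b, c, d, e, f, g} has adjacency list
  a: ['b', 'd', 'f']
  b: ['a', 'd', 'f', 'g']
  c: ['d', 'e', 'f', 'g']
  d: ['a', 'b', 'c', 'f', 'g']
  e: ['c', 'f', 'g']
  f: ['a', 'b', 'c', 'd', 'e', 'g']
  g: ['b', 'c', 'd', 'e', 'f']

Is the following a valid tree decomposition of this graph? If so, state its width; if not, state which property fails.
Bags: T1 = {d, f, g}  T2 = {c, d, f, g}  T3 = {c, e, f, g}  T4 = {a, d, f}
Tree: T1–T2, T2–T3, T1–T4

A tree decomposition must satisfy three properties: every vertex lies in some bag; for every edge, both endpoints lie together in some bag; and for every vertex, the bags containing it form a connected subtree. Here vertex b appears in no bag, so the decomposition is invalid.

No — vertex b appears in no bag.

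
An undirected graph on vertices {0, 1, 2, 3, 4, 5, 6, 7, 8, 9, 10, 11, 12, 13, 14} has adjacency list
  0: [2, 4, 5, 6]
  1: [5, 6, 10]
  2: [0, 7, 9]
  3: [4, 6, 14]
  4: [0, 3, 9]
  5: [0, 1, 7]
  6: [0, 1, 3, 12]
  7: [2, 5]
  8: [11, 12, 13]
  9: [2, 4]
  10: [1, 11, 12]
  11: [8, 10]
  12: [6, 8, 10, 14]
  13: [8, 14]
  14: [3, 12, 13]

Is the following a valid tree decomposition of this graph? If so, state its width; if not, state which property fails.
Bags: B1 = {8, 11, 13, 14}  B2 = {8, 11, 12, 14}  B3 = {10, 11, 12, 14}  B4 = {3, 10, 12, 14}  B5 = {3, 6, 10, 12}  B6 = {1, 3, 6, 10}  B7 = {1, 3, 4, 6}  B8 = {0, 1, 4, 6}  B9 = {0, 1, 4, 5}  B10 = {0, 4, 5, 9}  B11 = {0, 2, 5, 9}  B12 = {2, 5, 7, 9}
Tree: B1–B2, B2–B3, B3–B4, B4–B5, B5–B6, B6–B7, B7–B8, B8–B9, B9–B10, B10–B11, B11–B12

Yes; width 3.

Every vertex of G appears in some bag (union = {0, 1, 2, 3, 4, 5, 6, 7, 8, 9, 10, 11, 12, 13, 14}); every edge is covered by a bag; and for each vertex v the set of bags containing v is connected in the bag tree. The decomposition is therefore valid. The largest bag has 4 vertices, so the width is 3.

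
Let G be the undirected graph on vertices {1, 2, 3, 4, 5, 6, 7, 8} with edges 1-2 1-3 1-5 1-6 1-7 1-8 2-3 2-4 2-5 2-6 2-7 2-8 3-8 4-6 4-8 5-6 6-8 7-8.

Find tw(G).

3

A width-3 tree decomposition is:
Bags: B1 = {1, 2, 3, 8}  B2 = {1, 2, 6, 8}  B3 = {1, 2, 7, 8}  B4 = {2, 4, 6, 8}  B5 = {1, 2, 5, 6}
Tree: B1–B2, B2–B3, B2–B4, B2–B5
Every bag has size at most 4, so the width is 4 − 1 = 3 and tw(G) ≤ 3. Conversely, {1, 2, 3, 8} is a clique of size 4, and the vertices of any clique must share a bag in every tree decomposition; so some bag has ≥ 4 vertices and tw(G) ≥ 3. Combining the bounds, tw(G) = 3.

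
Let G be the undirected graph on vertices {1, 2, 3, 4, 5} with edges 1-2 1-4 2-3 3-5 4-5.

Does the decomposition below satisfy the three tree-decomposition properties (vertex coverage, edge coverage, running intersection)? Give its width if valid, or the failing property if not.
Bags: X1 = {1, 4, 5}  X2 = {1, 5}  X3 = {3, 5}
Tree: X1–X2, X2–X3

A tree decomposition must satisfy three properties: every vertex lies in some bag; for every edge, both endpoints lie together in some bag; and for every vertex, the bags containing it form a connected subtree. Here vertex 2 appears in no bag, so the decomposition is invalid.

No — vertex 2 appears in no bag.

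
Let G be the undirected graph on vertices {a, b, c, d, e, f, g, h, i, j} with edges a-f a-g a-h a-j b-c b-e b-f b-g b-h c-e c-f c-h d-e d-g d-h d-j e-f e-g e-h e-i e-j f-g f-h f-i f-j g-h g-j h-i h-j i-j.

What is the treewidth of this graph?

4

A width-4 tree decomposition is:
Bags: B1 = {a, f, g, h, j}  B2 = {e, f, g, h, j}  B3 = {d, e, g, h, j}  B4 = {b, e, f, g, h}  B5 = {b, c, e, f, h}  B6 = {e, f, h, i, j}
Tree: B1–B2, B2–B3, B2–B4, B4–B5, B2–B6
The largest bag has 5 vertices, giving width 4; this decomposition certifies tw(G) ≤ 4. For the lower bound, the 5 vertices {d, e, g, h, j} are pairwise adjacent, and any tree decomposition puts a clique entirely inside one bag — forcing width ≥ 4. Combining the bounds, tw(G) = 4.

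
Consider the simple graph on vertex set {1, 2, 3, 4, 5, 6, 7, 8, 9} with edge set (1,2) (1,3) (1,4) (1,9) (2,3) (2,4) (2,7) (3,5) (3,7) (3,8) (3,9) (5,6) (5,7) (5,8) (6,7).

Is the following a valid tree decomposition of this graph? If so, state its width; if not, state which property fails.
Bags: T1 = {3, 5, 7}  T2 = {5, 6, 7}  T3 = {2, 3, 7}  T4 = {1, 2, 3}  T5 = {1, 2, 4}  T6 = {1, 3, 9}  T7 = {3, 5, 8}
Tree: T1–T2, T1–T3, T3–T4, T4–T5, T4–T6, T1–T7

Checking the three conditions: (i) the bags cover all of {1, 2, 3, 4, 5, 6, 7, 8, 9}; (ii) for each edge, some bag contains both endpoints; (iii) the bags containing any fixed vertex form a subtree. All hold, so the decomposition is valid with width 3 − 1 = 2.

Yes; width 2.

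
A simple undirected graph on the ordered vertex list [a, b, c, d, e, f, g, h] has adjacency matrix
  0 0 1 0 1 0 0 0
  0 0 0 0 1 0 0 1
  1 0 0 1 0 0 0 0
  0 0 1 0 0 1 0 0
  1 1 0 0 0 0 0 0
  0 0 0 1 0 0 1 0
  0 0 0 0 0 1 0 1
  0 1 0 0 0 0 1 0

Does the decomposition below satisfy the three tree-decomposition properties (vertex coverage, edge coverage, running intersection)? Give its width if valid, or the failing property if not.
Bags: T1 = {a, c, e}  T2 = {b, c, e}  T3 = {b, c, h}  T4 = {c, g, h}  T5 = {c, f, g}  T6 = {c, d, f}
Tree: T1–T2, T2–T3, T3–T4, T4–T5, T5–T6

Yes; width 2.

Every vertex of G appears in some bag (union = {a, b, c, d, e, f, g, h}); every edge is covered by a bag; and for each vertex v the set of bags containing v is connected in the bag tree. The decomposition is therefore valid. The largest bag has 3 vertices, so the width is 2.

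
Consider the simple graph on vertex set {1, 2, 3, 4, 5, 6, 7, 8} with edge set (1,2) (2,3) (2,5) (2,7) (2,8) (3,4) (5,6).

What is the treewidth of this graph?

A width-1 tree decomposition is:
Bags: B1 = {2, 5}  B2 = {1, 2}  B3 = {2, 3}  B4 = {2, 8}  B5 = {3, 4}  B6 = {5, 6}  B7 = {2, 7}
Tree: B1–B2, B2–B3, B3–B4, B3–B5, B1–B6, B4–B7
The largest bag has 2 vertices, giving width 1; this decomposition certifies tw(G) ≤ 1. Any graph with an edge has treewidth ≥ 1, and G has the edge 5–2. The upper and lower bounds meet at 1, so that is the treewidth.

1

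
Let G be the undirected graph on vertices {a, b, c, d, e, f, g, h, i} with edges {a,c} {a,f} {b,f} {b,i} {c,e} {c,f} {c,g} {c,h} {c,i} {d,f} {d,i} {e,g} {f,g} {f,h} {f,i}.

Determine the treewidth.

A width-2 tree decomposition is:
Bags: B1 = {c, f, i}  B2 = {c, f, g}  B3 = {b, f, i}  B4 = {c, e, g}  B5 = {d, f, i}  B6 = {a, c, f}  B7 = {c, f, h}
Tree: B1–B2, B1–B3, B2–B4, B1–B5, B2–B6, B2–B7
Every bag has size at most 3, so the width is 3 − 1 = 2 and tw(G) ≤ 2. On the other hand G contains the 3-clique {c, e, g}. A clique must lie in a single bag of any decomposition, so no decomposition can have width below 2. Combining the bounds, tw(G) = 2.

2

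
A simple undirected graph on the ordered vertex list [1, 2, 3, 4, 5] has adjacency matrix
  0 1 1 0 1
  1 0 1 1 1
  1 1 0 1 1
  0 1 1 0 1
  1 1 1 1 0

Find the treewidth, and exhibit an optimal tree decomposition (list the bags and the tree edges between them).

Treewidth 3.
One optimal decomposition is:
Bags: B1 = {1, 2, 3, 5}  B2 = {2, 3, 4, 5}
Tree: B1–B2

The largest bag has 4 vertices, giving width 3; this decomposition certifies tw(G) ≤ 3. On the other hand G contains the 4-clique {1, 2, 3, 5}. A clique must lie in a single bag of any decomposition, so no decomposition can have width below 3. The upper and lower bounds meet at 3, so that is the treewidth.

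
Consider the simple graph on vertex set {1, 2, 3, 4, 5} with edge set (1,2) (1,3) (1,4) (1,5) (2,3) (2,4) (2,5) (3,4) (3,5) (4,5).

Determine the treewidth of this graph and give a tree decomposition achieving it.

Treewidth 4.
One such decomposition:
Bags: B1 = {1, 2, 3, 4, 5}
Tree: (single bag)

With just one bag of size 5, the width is 5 − 1 = 4, so tw(G) ≤ 4. On the other hand G contains the 5-clique {1, 2, 3, 4, 5}. A clique must lie in a single bag of any decomposition, so no decomposition can have width below 4. Combining the bounds, tw(G) = 4.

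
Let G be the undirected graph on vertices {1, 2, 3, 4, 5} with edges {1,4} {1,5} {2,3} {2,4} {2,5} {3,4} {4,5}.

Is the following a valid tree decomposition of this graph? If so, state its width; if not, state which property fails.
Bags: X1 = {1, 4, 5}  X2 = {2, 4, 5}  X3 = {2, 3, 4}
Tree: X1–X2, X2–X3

Vertex coverage: the bags together contain {1, 2, 3, 4, 5}, the full vertex set. Edge coverage: each edge of G has both endpoints in at least one bag. Running intersection: for every vertex, the bags containing it form a connected subtree. All three properties hold, so this is a valid tree decomposition of width max|bag| − 1 = 2, and hence tw(G) ≤ 2.

Yes; width 2.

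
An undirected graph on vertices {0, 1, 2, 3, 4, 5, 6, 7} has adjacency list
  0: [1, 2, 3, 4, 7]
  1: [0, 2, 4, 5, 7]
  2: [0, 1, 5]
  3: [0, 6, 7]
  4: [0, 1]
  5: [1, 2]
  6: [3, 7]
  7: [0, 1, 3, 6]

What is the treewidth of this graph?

2

A width-2 tree decomposition is:
Bags: B1 = {0, 1, 2}  B2 = {0, 1, 7}  B3 = {0, 3, 7}  B4 = {0, 1, 4}  B5 = {1, 2, 5}  B6 = {3, 6, 7}
Tree: B1–B2, B2–B3, B1–B4, B1–B5, B3–B6
Each bag holds 3 vertices, so the decomposition has width 2, which upper-bounds the treewidth. Conversely, {0, 1, 2} is a clique of size 3, and the vertices of any clique must share a bag in every tree decomposition; so some bag has ≥ 3 vertices and tw(G) ≥ 2. The upper and lower bounds meet at 2, so that is the treewidth.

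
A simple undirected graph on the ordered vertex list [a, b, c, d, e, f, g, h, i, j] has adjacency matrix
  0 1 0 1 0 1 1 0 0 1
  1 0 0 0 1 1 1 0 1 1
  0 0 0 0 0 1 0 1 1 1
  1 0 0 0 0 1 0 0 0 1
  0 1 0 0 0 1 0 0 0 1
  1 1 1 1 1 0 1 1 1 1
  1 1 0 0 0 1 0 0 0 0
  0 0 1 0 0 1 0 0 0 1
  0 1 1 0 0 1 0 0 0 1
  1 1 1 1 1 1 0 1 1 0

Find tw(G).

3

A width-3 tree decomposition is:
Bags: B1 = {b, e, f, j}  B2 = {b, f, i, j}  B3 = {c, f, i, j}  B4 = {c, f, h, j}  B5 = {a, b, f, j}  B6 = {a, b, f, g}  B7 = {a, d, f, j}
Tree: B1–B2, B2–B3, B3–B4, B2–B5, B5–B6, B5–B7
Every bag has size at most 4, so the width is 4 − 1 = 3 and tw(G) ≤ 3. For the lower bound, the 4 vertices {a, b, f, g} are pairwise adjacent, and any tree decomposition puts a clique entirely inside one bag — forcing width ≥ 3. The upper and lower bounds meet at 3, so that is the treewidth.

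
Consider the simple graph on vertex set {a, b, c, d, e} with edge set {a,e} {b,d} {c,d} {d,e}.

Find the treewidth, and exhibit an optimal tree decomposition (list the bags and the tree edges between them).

Each bag holds 2 vertices, so the decomposition has width 1, which upper-bounds the treewidth. Since G has at least one edge (e.g. e–a), it is not an edgeless graph, so tw(G) ≥ 1. The upper and lower bounds meet at 1, so that is the treewidth.

Treewidth 1.
Bags: B1 = {a, e}  B2 = {d, e}  B3 = {c, d}  B4 = {b, d}
Tree: B1–B2, B2–B3, B2–B4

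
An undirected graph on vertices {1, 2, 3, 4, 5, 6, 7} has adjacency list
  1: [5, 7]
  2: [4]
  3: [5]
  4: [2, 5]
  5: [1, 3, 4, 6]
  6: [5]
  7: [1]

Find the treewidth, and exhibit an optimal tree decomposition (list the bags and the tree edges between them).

The largest bag has 2 vertices, giving width 1; this decomposition certifies tw(G) ≤ 1. Any graph with an edge has treewidth ≥ 1, and G has the edge 5–4. The upper and lower bounds meet at 1, so that is the treewidth.

Treewidth 1.
One such decomposition:
Bags: B1 = {4, 5}  B2 = {5, 6}  B3 = {1, 5}  B4 = {1, 7}  B5 = {2, 4}  B6 = {3, 5}
Tree: B1–B2, B1–B3, B3–B4, B1–B5, B3–B6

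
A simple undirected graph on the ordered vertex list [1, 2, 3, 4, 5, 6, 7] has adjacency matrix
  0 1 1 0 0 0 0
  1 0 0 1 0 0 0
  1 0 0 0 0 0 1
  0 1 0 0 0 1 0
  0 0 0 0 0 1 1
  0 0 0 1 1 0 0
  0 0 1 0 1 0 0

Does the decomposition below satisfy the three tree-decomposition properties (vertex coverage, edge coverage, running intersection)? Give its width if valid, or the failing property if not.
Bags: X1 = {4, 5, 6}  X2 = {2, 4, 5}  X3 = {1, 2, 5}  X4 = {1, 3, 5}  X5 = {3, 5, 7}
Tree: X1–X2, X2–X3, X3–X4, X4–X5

Checking the three conditions: (i) the bags cover all of {1, 2, 3, 4, 5, 6, 7}; (ii) for each edge, some bag contains both endpoints; (iii) the bags containing any fixed vertex form a subtree. All hold, so the decomposition is valid with width 3 − 1 = 2.

Yes; width 2.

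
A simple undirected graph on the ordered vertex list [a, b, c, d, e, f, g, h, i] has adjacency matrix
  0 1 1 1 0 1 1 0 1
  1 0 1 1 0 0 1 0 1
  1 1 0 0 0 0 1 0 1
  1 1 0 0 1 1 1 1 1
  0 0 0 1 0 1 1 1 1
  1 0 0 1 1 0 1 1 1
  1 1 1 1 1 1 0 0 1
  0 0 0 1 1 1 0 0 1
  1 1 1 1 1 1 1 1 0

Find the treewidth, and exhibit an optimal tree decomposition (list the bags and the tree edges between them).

Every bag has size at most 5, so the width is 5 − 1 = 4 and tw(G) ≤ 4. Conversely, {d, e, f, g, i} is a clique of size 5, and the vertices of any clique must share a bag in every tree decomposition; so some bag has ≥ 5 vertices and tw(G) ≥ 4. Hence tw(G) = 4 exactly.

Treewidth 4.
One such decomposition:
Bags: B1 = {a, b, d, g, i}  B2 = {a, b, c, g, i}  B3 = {a, d, f, g, i}  B4 = {d, e, f, g, i}  B5 = {d, e, f, h, i}
Tree: B1–B2, B1–B3, B3–B4, B4–B5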